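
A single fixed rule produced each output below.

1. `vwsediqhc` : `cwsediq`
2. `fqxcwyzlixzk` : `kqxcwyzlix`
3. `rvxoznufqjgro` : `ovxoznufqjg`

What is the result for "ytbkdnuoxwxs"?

stbkdnuoxw

What's happening: swap the first and last characters, then delete the last 2 characters.
"ytbkdnuoxwxs" → "stbkdnuoxwxy" → "stbkdnuoxw".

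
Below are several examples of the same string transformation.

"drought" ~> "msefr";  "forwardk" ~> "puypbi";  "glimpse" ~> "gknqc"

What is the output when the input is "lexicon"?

The rule is to shift every letter 2 places backward in the alphabet (wrapping around), then delete the first 2 characters.
On "lexicon": the first step gives "jcvgaml", and the second then gives "vgaml".

vgaml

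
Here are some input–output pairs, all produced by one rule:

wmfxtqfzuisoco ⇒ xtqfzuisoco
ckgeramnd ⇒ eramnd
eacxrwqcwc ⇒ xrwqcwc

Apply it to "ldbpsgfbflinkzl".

psgfbflinkzl

In each case the input is transformed by: delete the first 3 characters.
So "ldbpsgfbflinkzl" becomes "psgfbflinkzl".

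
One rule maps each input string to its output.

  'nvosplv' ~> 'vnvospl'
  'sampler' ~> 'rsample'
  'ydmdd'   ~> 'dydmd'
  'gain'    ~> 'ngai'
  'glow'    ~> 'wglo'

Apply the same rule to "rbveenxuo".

The rule is to move the last character to the front.
Applying that to "rbveenxuo" gives "orbveenxu".

orbveenxu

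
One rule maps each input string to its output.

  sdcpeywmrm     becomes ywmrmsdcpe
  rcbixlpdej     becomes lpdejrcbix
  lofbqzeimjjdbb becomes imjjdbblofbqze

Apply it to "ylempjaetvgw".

Looking at the pairs, the operation is to swap the front and back halves of the string.
For "ylempjaetvgw" the result is "aetvgwylempj".

aetvgwylempj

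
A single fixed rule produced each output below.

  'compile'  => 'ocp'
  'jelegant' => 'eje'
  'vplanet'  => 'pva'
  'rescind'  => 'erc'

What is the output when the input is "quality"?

uql

The pattern: swap each adjacent pair of characters (1↔2, 3↔4, ...), then keep only the first 3 characters.
Starting from "quality": after the first operation, "uqlatiy"; after the second, "uql".
(Check on "jelegant": → "ejelagtn" → "eje" ✓)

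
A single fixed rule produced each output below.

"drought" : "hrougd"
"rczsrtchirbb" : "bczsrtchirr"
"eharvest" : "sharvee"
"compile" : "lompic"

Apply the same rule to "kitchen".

eitchk

What's happening: delete the last character, then swap the first and last characters.
Applying that to "kitchen" gives "eitchk".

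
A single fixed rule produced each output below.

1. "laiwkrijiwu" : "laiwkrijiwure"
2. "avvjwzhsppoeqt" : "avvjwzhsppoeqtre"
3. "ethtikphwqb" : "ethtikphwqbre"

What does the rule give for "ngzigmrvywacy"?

ngzigmrvywacyre

Each output is the input with this applied: append "re".
On "ngzigmrvywacy" that produces "ngzigmrvywacyre".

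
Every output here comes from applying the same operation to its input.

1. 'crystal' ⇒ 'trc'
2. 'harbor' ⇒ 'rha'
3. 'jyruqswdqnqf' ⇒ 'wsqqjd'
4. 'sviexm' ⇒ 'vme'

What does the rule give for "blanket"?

The rule is to sort the characters into reverse alphabetical order, then keep every other character starting from the second (positions 2nd, 4th, 6th, ...).
Applying both steps to "blanket": "tnlkeba", then "nkb".

nkb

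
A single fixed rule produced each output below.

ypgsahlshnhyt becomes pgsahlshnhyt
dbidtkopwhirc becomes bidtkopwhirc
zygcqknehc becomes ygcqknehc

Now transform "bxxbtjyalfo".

The rule is to delete the first character.
"bxxbtjyalfo" → "xxbtjyalfo".

xxbtjyalfo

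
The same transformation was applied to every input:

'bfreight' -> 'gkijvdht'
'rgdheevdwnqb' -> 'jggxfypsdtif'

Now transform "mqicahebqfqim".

ecjgdshskoosk

What's happening: move the first 3 characters to the end (rotate left by 3), then shift every letter 2 places forward in the alphabet (wrapping around).
Applying both steps to "mqicahebqfqim": "cahebqfqimmqi", then "ecjgdshskoosk".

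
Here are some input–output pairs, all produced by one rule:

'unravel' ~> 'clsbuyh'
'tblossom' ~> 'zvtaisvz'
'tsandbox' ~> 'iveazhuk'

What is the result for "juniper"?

In each case the input is transformed by: move the last 3 characters to the front (rotate right by 3), then shift every letter 7 places forward in the alphabet (wrapping around).
Starting from "juniper": after the first operation, "perjuni"; after the second, "wlyqbup".

wlyqbup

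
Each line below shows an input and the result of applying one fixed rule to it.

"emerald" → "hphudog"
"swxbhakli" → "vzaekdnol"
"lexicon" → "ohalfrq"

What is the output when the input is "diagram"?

The transformation: shift every letter 3 places forward in the alphabet (wrapping around).
So "diagram" becomes "gldjudp".

gldjudp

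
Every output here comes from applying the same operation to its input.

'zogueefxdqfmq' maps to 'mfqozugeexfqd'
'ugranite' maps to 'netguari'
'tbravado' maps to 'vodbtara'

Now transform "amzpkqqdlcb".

What's happening: swap each adjacent pair of characters (1↔2, 3↔4, ...), then move the last 3 characters to the front (rotate right by 3).
On "amzpkqqdlcb": the first step gives "mapzqkdqclb", and the second then gives "clbmapzqkdq".

clbmapzqkdq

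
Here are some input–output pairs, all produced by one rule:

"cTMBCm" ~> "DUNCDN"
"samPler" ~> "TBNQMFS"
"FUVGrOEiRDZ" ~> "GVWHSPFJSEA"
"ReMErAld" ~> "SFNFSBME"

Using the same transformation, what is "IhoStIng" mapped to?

JIPTUJOH

Each output is the input with this applied: shift every letter 1 place forward in the alphabet (wrapping around), then convert every letter to uppercase.
Applying both steps to "IhoStIng": "JipTuJoh", then "JIPTUJOH".
(Check on "FUVGrOEiRDZ": → "GVWHsPFjSEA" → "GVWHSPFJSEA" ✓)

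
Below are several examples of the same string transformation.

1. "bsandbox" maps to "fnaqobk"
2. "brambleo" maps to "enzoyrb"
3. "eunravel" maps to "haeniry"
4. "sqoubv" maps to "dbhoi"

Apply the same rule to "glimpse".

yvzcfr

The transformation: delete the first character, then shift every letter 13 places forward in the alphabet (wrapping around) — i.e. ROT13.
For "glimpse", step one produces "limpse"; step two turns that into "yvzcfr".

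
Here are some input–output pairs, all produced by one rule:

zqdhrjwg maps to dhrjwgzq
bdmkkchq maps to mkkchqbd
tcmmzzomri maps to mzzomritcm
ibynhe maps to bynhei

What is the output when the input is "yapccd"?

apccdy

Rule — swap the front and back halves of the string, then move the last 2 characters to the front (rotate right by 2).
Starting from "yapccd": after the first operation, "ccdyap"; after the second, "apccdy".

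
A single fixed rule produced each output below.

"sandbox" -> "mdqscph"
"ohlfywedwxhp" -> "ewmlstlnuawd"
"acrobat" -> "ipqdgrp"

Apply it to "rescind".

Each output is the input with this applied: reverse the string, then shift every letter 11 places backward in the alphabet (wrapping around).
Applying both steps to "rescind": "dnicser", then "scxrhtg".

scxrhtg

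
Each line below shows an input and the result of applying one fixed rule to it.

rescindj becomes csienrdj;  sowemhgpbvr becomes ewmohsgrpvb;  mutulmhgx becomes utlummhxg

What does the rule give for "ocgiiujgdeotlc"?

Each output is the input with this applied: move the first 3 characters to the end (rotate left by 3), then take characters alternately from the front and the back (1st, last, 2nd, 2nd-last, ...).
"ocgiiujgdeotlc" → "iiujgdeotlcocg" → "igicuojcgldteo".
(Check on "mutulmhgx": → "ulmhgxmut" → "utlummhxg" ✓)

igicuojcgldteo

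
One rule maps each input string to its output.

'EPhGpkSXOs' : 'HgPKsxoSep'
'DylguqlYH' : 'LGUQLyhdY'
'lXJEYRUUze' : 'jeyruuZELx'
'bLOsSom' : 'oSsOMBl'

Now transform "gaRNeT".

rnEtGA

Each output is the input with this applied: flip the case of every letter, then move the first 2 characters to the end (rotate left by 2).
So "gaRNeT" becomes "rnEtGA".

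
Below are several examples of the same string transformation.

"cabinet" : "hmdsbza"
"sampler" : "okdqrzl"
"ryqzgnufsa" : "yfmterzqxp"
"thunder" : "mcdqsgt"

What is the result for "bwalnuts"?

Looking at the pairs, the operation is to move the first 3 characters to the end (rotate left by 3), then shift every letter 1 place backward in the alphabet (wrapping around).
Doing the same to "bwalnuts": "kmtsravz".
(Check on "cabinet": → "inetcab" → "hmdsbza" ✓)

kmtsravz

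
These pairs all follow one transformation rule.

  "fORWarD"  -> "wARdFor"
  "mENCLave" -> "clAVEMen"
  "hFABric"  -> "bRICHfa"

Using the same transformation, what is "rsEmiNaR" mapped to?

MInArRSe

Each output is the input with this applied: move the first 3 characters to the end (rotate left by 3), then flip the case of every letter.
Starting from "rsEmiNaR": after the first operation, "miNaRrsE"; after the second, "MInArRSe".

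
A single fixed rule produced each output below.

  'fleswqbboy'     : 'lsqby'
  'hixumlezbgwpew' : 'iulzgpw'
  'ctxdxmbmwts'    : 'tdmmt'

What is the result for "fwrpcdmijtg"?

wpdit

The transformation: keep every other character starting from the second (positions 2nd, 4th, 6th, ...).
So "fwrpcdmijtg" becomes "wpdit".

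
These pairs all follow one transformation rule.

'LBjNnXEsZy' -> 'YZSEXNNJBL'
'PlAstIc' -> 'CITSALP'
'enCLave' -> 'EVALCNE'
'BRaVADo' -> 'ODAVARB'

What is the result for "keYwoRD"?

Each output is the input with this applied: reverse the string, then convert every letter to uppercase.
For "keYwoRD", step one produces "DRowYek"; step two turns that into "DROWYEK".

DROWYEK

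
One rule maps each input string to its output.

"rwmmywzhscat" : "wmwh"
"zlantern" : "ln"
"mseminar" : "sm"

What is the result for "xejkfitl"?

ek

The rule is to delete the last 3 characters, then keep every other character starting from the second (positions 2nd, 4th, 6th, ...).
For "xejkfitl", step one produces "xejkf"; step two turns that into "ek".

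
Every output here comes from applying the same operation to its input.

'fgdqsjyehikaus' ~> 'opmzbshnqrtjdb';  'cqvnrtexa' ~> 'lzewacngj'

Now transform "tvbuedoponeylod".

The rule is to shift every letter 9 places forward in the alphabet (wrapping around).
"tvbuedoponeylod" → "cekdnmxyxwnhuxm".

cekdnmxyxwnhuxm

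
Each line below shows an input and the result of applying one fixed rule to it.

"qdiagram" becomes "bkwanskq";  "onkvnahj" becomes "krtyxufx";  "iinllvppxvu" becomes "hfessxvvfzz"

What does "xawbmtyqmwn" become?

The rule is to move the last 3 characters to the front (rotate right by 3), then shift every letter 10 places forward in the alphabet (wrapping around).
"xawbmtyqmwn" → "mwnxawbmtyq" → "wgxhkglwdia".

wgxhkglwdia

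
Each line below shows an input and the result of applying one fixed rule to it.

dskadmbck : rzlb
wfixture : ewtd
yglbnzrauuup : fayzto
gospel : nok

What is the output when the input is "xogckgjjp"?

nbfi

Looking at the pairs, the operation is to keep every other character starting from the second (positions 2nd, 4th, 6th, ...), then shift every letter 1 place backward in the alphabet (wrapping around).
Applying that to "xogckgjjp" gives "nbfi".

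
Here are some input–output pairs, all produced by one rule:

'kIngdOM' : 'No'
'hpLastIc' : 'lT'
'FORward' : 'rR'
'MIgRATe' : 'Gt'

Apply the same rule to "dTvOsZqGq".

VzQ

In each case the input is transformed by: keep one character in every 3, starting at position 3 (positions 3rd, 6th, 9th, ...), then flip the case of every letter.
Starting from "dTvOsZqGq": after the first operation, "vZq"; after the second, "VzQ".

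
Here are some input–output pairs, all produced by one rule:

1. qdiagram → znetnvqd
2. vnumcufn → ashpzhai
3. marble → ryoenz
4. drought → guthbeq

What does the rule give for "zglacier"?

Looking at the pairs, the operation is to reverse the string, then shift every letter 13 places forward in the alphabet (wrapping around) — i.e. ROT13.
Applying that to "zglacier" gives "ervpnytm".
(Check on "vnumcufn": → "nfucmunv" → "ashpzhai" ✓)

ervpnytm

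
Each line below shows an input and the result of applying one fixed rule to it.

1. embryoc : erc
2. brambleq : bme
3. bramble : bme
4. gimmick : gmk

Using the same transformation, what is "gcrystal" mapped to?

In each case the input is transformed by: keep one character in every 3, starting at position 1 (positions 1st, 4th, 7th, ...).
So "gcrystal" becomes "gya".

gya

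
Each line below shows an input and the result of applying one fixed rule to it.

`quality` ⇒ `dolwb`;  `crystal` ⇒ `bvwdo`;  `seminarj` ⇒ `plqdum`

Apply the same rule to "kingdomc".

qjgrpf

What's happening: shift every letter 3 places forward in the alphabet (wrapping around), then delete the first 2 characters.
Applying both steps to "kingdomc": "nlqjgrpf", then "qjgrpf".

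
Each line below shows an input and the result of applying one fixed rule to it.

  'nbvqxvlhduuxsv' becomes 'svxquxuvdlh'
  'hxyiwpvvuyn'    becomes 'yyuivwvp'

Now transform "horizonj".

nroiz

Looking at the pairs, the operation is to take characters alternately from the front and the back (1st, last, 2nd, 2nd-last, ...), then delete the first 3 characters.
"horizonj" → "hjonroiz" → "nroiz".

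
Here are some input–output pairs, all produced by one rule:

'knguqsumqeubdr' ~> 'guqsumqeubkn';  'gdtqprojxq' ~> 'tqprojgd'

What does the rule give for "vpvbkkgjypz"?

The transformation: delete the last 2 characters, then move the first 2 characters to the end (rotate left by 2).
Starting from "vpvbkkgjypz": after the first operation, "vpvbkkgjy"; after the second, "vbkkgjyvp".

vbkkgjyvp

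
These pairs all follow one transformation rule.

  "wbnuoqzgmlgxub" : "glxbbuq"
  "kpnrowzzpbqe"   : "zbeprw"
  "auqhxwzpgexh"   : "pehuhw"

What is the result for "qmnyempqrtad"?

qtdmym

The pattern: keep every other character starting from the second (positions 2nd, 4th, 6th, ...), then move the first 3 characters to the end (rotate left by 3).
Applying that to "qmnyempqrtad" gives "qtdmym".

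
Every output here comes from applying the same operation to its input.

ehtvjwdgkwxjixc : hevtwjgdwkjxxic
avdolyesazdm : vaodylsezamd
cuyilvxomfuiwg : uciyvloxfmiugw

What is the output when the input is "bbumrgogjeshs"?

bbmugrgoejhss

Rule — swap each adjacent pair of characters (1↔2, 3↔4, ...).
So "bbumrgogjeshs" becomes "bbmugrgoejhss".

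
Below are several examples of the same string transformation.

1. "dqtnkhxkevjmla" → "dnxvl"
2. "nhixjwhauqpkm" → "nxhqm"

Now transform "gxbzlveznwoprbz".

gzewr

Rule — keep one character in every 3, starting at position 1 (positions 1st, 4th, 7th, ...).
Applying that to "gxbzlveznwoprbz" gives "gzewr".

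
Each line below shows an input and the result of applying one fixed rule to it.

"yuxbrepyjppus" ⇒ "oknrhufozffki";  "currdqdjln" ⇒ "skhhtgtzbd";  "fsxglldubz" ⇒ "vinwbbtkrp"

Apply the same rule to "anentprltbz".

qdudjfhbjrp

What's happening: shift every letter 10 places backward in the alphabet (wrapping around).
"anentprltbz" → "qdudjfhbjrp".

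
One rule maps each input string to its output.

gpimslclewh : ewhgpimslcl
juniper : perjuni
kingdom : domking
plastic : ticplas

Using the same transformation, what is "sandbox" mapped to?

Rule — move the last 3 characters to the front (rotate right by 3).
Doing the same to "sandbox": "boxsand".

boxsand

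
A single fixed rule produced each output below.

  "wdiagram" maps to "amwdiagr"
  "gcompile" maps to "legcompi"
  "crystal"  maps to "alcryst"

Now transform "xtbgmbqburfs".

What's happening: move the last 2 characters to the front (rotate right by 2).
Doing the same to "xtbgmbqburfs": "fsxtbgmbqbur".

fsxtbgmbqbur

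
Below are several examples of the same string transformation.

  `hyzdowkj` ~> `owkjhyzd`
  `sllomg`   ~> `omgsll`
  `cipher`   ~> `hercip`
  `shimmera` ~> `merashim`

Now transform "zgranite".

nitezgra

Looking at the pairs, the operation is to swap the front and back halves of the string.
For "zgranite" the result is "nitezgra".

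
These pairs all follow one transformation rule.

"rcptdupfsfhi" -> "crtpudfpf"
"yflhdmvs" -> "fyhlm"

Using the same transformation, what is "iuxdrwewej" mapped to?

The pattern: swap each adjacent pair of characters (1↔2, 3↔4, ...), then delete the last 3 characters.
On "iuxdrwewej": the first step gives "uidxwrweje", and the second then gives "uidxwrw".

uidxwrw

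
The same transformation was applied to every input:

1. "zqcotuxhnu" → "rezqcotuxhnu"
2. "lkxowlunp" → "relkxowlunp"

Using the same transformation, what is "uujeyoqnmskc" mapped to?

reuujeyoqnmskc

Looking at the pairs, the operation is to prepend "re".
So "uujeyoqnmskc" becomes "reuujeyoqnmskc".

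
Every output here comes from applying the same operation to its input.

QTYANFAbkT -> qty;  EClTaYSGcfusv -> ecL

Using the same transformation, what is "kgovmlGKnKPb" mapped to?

Each output is the input with this applied: flip the case of every letter, then keep only the first 3 characters.
So "kgovmlGKnKPb" becomes "KGO".

KGO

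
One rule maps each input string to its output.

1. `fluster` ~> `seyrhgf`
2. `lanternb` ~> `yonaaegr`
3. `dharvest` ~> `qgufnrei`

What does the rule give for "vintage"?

Rule — shift every letter 13 places forward in the alphabet (wrapping around) — i.e. ROT13, then take characters alternately from the front and the back (1st, last, 2nd, 2nd-last, ...).
Starting from "vintage": after the first operation, "ivagntr"; after the second, "irvtang".

irvtang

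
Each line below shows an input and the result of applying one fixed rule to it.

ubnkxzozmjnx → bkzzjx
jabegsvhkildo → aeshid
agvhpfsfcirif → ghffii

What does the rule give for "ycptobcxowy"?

ctbxw

Looking at the pairs, the operation is to keep every other character starting from the second (positions 2nd, 4th, 6th, ...).
Applying that to "ycptobcxowy" gives "ctbxw".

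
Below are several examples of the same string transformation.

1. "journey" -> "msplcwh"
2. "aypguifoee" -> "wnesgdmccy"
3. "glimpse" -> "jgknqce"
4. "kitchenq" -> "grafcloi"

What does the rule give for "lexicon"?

The pattern: shift every letter 2 places backward in the alphabet (wrapping around), then move the first character to the end.
"lexicon" → "jcvgaml" → "cvgamlj".

cvgamlj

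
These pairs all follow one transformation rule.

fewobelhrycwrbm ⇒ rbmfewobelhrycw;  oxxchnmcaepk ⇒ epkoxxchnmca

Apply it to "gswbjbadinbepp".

What's happening: move the last 3 characters to the front (rotate right by 3).
Doing the same to "gswbjbadinbepp": "eppgswbjbadinb".

eppgswbjbadinb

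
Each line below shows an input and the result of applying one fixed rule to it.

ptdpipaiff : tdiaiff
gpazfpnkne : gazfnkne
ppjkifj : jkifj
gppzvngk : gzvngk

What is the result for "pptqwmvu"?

Looking at the pairs, the operation is to remove every "p".
Doing the same to "pptqwmvu": "tqwmvu".

tqwmvu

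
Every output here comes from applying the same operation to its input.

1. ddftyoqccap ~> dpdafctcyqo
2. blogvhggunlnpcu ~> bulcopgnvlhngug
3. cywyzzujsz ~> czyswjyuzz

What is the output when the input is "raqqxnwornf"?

rfanqrqoxwn

The rule is to take characters alternately from the front and the back (1st, last, 2nd, 2nd-last, ...).
Applying that to "raqqxnwornf" gives "rfanqrqoxwn".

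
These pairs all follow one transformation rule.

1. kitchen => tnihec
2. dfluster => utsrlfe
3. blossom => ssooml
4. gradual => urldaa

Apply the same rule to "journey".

yurone

What's happening: delete the first character, then sort the characters into reverse alphabetical order.
On "journey": the first step gives "ourney", and the second then gives "yurone".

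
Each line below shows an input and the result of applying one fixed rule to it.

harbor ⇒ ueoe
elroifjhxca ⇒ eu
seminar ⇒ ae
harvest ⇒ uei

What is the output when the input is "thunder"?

uae

The pattern: shift every letter 13 places forward in the alphabet (wrapping around) — i.e. ROT13, then keep only the vowels.
Working it through for "thunder": intermediate "guhaqre", final "uae".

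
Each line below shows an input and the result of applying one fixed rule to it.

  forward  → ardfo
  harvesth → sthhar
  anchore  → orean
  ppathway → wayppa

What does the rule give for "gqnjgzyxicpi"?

cpigqnjgzy

The pattern: move the last 3 characters to the front (rotate right by 3), then delete the last 2 characters.
Applying both steps to "gqnjgzyxicpi": "cpigqnjgzyxi", then "cpigqnjgzy".
(Check on "harvesth": → "sthharve" → "sthhar" ✓)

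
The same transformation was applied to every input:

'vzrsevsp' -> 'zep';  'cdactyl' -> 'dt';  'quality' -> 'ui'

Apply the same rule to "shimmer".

In each case the input is transformed by: keep one character in every 3, starting at position 2 (positions 2nd, 5th, 8th, ...).
"shimmer" → "hm".

hm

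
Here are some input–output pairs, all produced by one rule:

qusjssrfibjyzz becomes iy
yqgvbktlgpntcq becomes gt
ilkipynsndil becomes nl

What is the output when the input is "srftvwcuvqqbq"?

vb

Looking at the pairs, the operation is to keep one character in every 3, starting at position 3 (positions 3rd, 6th, 9th, ...), then keep only the last 2 characters.
For "srftvwcuvqqbq", step one produces "fwvb"; step two turns that into "vb".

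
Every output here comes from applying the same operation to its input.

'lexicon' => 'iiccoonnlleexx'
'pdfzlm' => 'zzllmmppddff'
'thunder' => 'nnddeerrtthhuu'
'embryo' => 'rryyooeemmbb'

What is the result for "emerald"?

The transformation: move the first 3 characters to the end (rotate left by 3), then double every character.
For "emerald", step one produces "raldeme"; step two turns that into "rraallddeemmee".

rraallddeemmee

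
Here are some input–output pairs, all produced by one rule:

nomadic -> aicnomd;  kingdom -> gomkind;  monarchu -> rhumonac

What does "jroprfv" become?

pfvjror

Each output is the input with this applied: move the last 3 characters to the front (rotate right by 3), then swap the first and last characters.
On "jroprfv": the first step gives "rfvjrop", and the second then gives "pfvjror".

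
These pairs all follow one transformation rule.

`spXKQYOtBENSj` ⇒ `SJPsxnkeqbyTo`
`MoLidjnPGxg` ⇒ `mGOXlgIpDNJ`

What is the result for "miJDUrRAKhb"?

Each output is the input with this applied: flip the case of every letter, then take characters alternately from the front and the back (1st, last, 2nd, 2nd-last, ...).
"miJDUrRAKhb" → "MBIHjkdaurR".

MBIHjkdaurR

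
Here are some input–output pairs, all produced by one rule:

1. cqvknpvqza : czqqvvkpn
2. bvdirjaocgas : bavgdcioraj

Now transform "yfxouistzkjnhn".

yhfnxjokuzits

The rule is to delete the last character, then take characters alternately from the front and the back (1st, last, 2nd, 2nd-last, ...).
"yfxouistzkjnhn" → "yfxouistzkjnh" → "yhfnxjokuzits".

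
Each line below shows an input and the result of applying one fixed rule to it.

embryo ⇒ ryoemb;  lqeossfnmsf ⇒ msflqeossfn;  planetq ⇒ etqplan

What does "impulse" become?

lseimpu

In each case the input is transformed by: move the last 3 characters to the front (rotate right by 3).
"impulse" → "lseimpu".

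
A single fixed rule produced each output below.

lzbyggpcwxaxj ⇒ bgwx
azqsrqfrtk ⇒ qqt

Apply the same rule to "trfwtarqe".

fae

The transformation: keep one character in every 3, starting at position 3 (positions 3rd, 6th, 9th, ...).
So "trfwtarqe" becomes "fae".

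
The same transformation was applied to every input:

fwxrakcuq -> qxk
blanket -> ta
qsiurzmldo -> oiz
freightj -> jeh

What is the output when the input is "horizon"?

Each output is the input with this applied: move the last 2 characters to the front (rotate right by 2), then keep one character in every 3, starting at position 2 (positions 2nd, 5th, 8th, ...).
Applying both steps to "horizon": "onhoriz", then "nr".

nr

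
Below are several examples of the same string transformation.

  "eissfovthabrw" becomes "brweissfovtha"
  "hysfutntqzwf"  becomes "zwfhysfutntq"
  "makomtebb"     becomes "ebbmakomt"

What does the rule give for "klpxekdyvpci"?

Rule — move the last 3 characters to the front (rotate right by 3).
Doing the same to "klpxekdyvpci": "pciklpxekdyv".

pciklpxekdyv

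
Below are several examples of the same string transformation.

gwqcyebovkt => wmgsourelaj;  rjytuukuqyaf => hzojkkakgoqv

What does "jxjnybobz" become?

znzdorerp

What's happening: shift every letter 10 places backward in the alphabet (wrapping around).
For "jxjnybobz" the result is "znzdorerp".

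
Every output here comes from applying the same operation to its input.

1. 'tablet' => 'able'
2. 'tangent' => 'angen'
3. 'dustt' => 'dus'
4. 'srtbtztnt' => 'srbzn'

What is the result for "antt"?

What's happening: remove every "t".
"antt" → "an".

an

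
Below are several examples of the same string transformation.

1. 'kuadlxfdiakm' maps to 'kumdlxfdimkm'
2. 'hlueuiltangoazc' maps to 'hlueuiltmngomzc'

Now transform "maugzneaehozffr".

The rule is to replace every "a" with "m".
Applying that to "maugzneaehozffr" gives "mmugznemehozffr".

mmugznemehozffr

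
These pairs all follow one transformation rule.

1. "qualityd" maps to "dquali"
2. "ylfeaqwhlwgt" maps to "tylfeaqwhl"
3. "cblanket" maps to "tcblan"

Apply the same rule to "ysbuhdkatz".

Looking at the pairs, the operation is to move the last character to the front, then delete the last 2 characters.
Applying both steps to "ysbuhdkatz": "zysbuhdkat", then "zysbuhdk".
(Check on "ylfeaqwhlwgt": → "tylfeaqwhlwg" → "tylfeaqwhl" ✓)

zysbuhdk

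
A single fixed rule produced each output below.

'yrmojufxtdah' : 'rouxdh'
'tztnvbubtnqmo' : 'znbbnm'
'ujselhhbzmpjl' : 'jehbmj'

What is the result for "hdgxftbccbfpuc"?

What's happening: keep every other character starting from the second (positions 2nd, 4th, 6th, ...).
So "hdgxftbccbfpuc" becomes "dxtcbpc".

dxtcbpc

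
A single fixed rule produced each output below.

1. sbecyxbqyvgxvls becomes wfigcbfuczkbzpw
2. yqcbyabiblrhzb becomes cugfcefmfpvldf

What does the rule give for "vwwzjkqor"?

zaadnousv

The pattern: shift every letter 4 places forward in the alphabet (wrapping around).
On "vwwzjkqor" that produces "zaadnousv".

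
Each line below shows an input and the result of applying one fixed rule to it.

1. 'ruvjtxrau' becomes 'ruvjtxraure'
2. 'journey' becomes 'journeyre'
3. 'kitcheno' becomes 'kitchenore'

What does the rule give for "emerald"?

Each output is the input with this applied: append "re".
Applying that to "emerald" gives "emeraldre".

emeraldre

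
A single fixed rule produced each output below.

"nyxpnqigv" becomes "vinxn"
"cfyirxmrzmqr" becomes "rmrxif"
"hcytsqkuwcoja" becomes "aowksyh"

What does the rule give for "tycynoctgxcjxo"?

Rule — reverse the string, then keep every other character starting from the first (positions 1st, 3rd, 5th, ...).
For "tycynoctgxcjxo", step one produces "oxjcxgtconycyt"; step two turns that into "ojxtoyy".
(Check on "hcytsqkuwcoja": → "ajocwukqstych" → "aowksyh" ✓)

ojxtoyy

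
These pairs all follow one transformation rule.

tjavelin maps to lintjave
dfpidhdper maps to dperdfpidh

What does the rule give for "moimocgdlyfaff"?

In each case the input is transformed by: swap the front and back halves of the string, then move the first character to the end.
For "moimocgdlyfaff", step one produces "dlyfaffmoimocg"; step two turns that into "lyfaffmoimocgd".

lyfaffmoimocgd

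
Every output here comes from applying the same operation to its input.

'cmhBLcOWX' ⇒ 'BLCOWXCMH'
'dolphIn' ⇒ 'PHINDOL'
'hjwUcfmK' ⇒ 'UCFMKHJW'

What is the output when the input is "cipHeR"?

HERCIP

The rule is to move the first 3 characters to the end (rotate left by 3), then convert every letter to uppercase.
Applying both steps to "cipHeR": "HeRcip", then "HERCIP".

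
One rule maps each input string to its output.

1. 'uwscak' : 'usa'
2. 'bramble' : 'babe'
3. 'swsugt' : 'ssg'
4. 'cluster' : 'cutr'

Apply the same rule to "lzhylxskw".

lhlsw

The rule is to keep every other character starting from the first (positions 1st, 3rd, 5th, ...).
"lzhylxskw" → "lhlsw".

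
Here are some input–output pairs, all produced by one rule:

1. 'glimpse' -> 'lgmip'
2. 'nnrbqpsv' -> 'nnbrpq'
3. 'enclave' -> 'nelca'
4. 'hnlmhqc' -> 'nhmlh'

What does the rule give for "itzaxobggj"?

tiazoxgb

Rule — delete the last 2 characters, then swap each adjacent pair of characters (1↔2, 3↔4, ...).
For "itzaxobggj", step one produces "itzaxobg"; step two turns that into "tiazoxgb".
(Check on "nnrbqpsv": → "nnrbqp" → "nnbrpq" ✓)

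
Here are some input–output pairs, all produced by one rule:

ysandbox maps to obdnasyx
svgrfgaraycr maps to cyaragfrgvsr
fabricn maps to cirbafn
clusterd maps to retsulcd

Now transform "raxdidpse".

spdidxare

Each output is the input with this applied: move the last character to the front, then reverse the string.
Working it through for "raxdidpse": intermediate "eraxdidps", final "spdidxare".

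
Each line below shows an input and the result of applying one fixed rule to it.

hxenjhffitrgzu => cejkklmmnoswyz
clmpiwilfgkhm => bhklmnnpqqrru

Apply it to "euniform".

The transformation: shift every letter 5 places forward in the alphabet (wrapping around), then sort the characters into alphabetical order.
Starting from "euniform": after the first operation, "jzsnktwr"; after the second, "jknrstwz".
(Check on "hxenjhffitrgzu": → "mcjsomkknywlez" → "cejkklmmnoswyz" ✓)

jknrstwz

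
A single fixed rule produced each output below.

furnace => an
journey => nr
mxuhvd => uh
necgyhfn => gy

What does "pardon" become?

The transformation: take characters alternately from the front and the back (1st, last, 2nd, 2nd-last, ...), then keep only the last 2 characters.
Starting from "pardon": after the first operation, "pnaord"; after the second, "rd".

rd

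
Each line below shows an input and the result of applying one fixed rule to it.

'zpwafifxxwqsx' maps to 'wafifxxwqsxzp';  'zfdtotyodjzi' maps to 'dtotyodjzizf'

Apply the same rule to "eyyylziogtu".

yylziogtuey

The pattern: move the first 2 characters to the end (rotate left by 2).
Applying that to "eyyylziogtu" gives "yylziogtuey".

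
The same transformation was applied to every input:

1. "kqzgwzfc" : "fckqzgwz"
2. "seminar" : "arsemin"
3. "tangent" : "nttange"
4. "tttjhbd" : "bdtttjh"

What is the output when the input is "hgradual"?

Looking at the pairs, the operation is to move the last 2 characters to the front (rotate right by 2).
"hgradual" → "alhgradu".

alhgradu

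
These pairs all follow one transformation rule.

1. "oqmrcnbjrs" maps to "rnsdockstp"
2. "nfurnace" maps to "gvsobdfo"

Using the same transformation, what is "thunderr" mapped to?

Rule — shift every letter 1 place forward in the alphabet (wrapping around), then move the first character to the end.
On "thunderr": the first step gives "uivoefss", and the second then gives "ivoefssu".

ivoefssu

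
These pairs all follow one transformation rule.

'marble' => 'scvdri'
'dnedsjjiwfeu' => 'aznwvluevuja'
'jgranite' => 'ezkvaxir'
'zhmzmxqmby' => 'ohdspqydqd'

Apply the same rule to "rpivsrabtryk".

What's happening: swap the front and back halves of the string, then shift every letter 9 places backward in the alphabet (wrapping around).
On "rpivsrabtryk" that produces "rskipbigzmji".

rskipbigzmji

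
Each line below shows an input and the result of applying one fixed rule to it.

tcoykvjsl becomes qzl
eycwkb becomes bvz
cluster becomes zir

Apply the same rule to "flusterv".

cir

The pattern: shift every letter 3 places backward in the alphabet (wrapping around), then keep only the first 3 characters.
On "flusterv": the first step gives "cirpqbos", and the second then gives "cir".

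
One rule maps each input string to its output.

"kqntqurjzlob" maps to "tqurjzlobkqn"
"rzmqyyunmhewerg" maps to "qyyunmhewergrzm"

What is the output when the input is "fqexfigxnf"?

xfigxnffqe

The rule is to move the first 3 characters to the end (rotate left by 3).
"fqexfigxnf" → "xfigxnffqe".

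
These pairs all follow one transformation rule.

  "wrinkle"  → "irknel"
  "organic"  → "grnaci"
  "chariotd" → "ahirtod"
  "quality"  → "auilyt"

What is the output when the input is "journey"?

The rule is to delete the first character, then swap each adjacent pair of characters (1↔2, 3↔4, ...).
For "journey" the result is "uonrye".

uonrye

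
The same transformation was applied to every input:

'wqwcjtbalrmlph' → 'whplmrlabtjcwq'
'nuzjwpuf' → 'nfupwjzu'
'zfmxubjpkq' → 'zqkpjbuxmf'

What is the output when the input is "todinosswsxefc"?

What's happening: reverse the string, then move the last character to the front.
"todinosswsxefc" → "cfexswssonidot" → "tcfexswssonido".

tcfexswssonido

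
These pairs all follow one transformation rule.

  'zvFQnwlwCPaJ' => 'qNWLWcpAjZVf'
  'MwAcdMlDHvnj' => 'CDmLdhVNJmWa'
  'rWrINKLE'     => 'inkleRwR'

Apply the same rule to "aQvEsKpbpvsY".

Looking at the pairs, the operation is to move the first 3 characters to the end (rotate left by 3), then flip the case of every letter.
Applying both steps to "aQvEsKpbpvsY": "EsKpbpvsYaQv", then "eSkPBPVSyAqV".

eSkPBPVSyAqV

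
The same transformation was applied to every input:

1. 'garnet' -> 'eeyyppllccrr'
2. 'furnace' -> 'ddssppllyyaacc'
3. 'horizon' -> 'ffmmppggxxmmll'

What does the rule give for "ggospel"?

In each case the input is transformed by: double every character, then shift every letter 2 places backward in the alphabet (wrapping around).
For "ggospel" the result is "eeeemmqqnnccjj".

eeeemmqqnnccjj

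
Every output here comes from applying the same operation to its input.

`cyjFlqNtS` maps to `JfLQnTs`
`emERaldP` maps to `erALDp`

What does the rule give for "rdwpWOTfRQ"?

Each output is the input with this applied: flip the case of every letter, then delete the first 2 characters.
Working it through for "rdwpWOTfRQ": intermediate "RDWPwotFrq", final "WPwotFrq".
(Check on "emERaldP": → "EMerALDp" → "erALDp" ✓)

WPwotFrq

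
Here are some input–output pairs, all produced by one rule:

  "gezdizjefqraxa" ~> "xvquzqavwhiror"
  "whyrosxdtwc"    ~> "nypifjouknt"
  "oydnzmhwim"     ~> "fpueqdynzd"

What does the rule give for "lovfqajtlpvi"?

cfmwhrakcgmz

In each case the input is transformed by: shift every letter 9 places backward in the alphabet (wrapping around).
"lovfqajtlpvi" → "cfmwhrakcgmz".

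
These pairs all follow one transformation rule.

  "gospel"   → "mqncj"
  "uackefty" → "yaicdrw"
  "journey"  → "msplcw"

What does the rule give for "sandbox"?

ylbzmv

The rule is to delete the first character, then shift every letter 2 places backward in the alphabet (wrapping around).
Starting from "sandbox": after the first operation, "andbox"; after the second, "ylbzmv".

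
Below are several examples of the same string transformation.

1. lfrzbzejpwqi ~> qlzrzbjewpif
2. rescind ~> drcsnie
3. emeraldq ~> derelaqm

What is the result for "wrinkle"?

The transformation: swap each adjacent pair of characters (1↔2, 3↔4, ...), then swap the first and last characters.
Working it through for "wrinkle": intermediate "rwnilke", final "ewnilkr".
(Check on "emeraldq": → "merelaqd" → "derelaqm" ✓)

ewnilkr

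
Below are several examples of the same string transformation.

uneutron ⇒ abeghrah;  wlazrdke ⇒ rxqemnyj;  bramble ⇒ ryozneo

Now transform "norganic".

pvanteba

Rule — reverse the string, then shift every letter 13 places forward in the alphabet (wrapping around) — i.e. ROT13.
Starting from "norganic": after the first operation, "cinagron"; after the second, "pvanteba".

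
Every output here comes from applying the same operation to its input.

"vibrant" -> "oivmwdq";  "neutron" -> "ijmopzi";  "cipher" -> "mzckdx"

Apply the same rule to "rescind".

In each case the input is transformed by: shift every letter 5 places backward in the alphabet (wrapping around), then reverse the string.
On "rescind": the first step gives "mznxdiy", and the second then gives "yidxnzm".

yidxnzm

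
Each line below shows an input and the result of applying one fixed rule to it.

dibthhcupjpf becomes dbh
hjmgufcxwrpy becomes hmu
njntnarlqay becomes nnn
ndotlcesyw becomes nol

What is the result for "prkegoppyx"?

pkg

The pattern: keep every other character starting from the first (positions 1st, 3rd, 5th, ...), then keep only the first 3 characters.
Working it through for "prkegoppyx": intermediate "pkgpy", final "pkg".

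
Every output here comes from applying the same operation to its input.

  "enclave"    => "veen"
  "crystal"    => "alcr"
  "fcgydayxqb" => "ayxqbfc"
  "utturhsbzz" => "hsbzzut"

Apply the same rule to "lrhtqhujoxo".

hujoxolr

Each output is the input with this applied: move the first 2 characters to the end (rotate left by 2), then delete the first 3 characters.
Starting from "lrhtqhujoxo": after the first operation, "htqhujoxolr"; after the second, "hujoxolr".
(Check on "crystal": → "ystalcr" → "alcr" ✓)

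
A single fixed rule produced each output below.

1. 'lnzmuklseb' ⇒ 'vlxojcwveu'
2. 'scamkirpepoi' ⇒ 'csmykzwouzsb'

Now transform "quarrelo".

ayevkobb

Looking at the pairs, the operation is to shift every letter 10 places forward in the alphabet (wrapping around), then take characters alternately from the front and the back (1st, last, 2nd, 2nd-last, ...).
"quarrelo" → "aekbbovy" → "ayevkobb".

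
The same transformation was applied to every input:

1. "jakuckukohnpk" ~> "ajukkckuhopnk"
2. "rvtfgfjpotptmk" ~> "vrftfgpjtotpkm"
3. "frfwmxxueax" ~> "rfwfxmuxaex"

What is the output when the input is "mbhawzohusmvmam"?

What's happening: swap each adjacent pair of characters (1↔2, 3↔4, ...).
Applying that to "mbhawzohusmvmam" gives "bmahzwhosuvmamm".

bmahzwhosuvmamm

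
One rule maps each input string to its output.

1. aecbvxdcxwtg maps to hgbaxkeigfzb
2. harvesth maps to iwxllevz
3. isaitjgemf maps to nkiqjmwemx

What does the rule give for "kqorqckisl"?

The pattern: shift every letter 4 places forward in the alphabet (wrapping around), then swap the front and back halves of the string.
Applying both steps to "kqorqckisl": "ousvugomwp", then "gomwpousvu".

gomwpousvu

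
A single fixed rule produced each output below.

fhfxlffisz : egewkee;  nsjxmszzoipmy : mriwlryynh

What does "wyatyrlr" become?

vxzsx

Looking at the pairs, the operation is to delete the last 3 characters, then shift every letter 1 place backward in the alphabet (wrapping around).
Working it through for "wyatyrlr": intermediate "wyaty", final "vxzsx".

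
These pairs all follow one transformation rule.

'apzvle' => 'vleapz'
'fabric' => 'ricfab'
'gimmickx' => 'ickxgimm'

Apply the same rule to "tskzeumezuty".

What's happening: swap the front and back halves of the string.
Applying that to "tskzeumezuty" gives "mezutytskzeu".

mezutytskzeu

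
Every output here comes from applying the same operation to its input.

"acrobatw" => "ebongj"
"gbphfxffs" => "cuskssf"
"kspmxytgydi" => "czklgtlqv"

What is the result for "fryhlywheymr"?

luyljurlze

Rule — delete the first 2 characters, then shift every letter 13 places forward in the alphabet (wrapping around) — i.e. ROT13.
On "fryhlywheymr": the first step gives "yhlywheymr", and the second then gives "luyljurlze".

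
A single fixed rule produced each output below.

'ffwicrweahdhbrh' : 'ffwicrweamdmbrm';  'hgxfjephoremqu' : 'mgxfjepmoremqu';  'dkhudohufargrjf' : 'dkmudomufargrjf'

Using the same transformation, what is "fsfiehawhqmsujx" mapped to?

The transformation: replace every "h" with "m".
Applying that to "fsfiehawhqmsujx" gives "fsfiemawmqmsujx".

fsfiemawmqmsujx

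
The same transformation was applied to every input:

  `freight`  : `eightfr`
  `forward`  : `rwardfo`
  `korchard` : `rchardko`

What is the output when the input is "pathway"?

thwaypa

The rule is to move the first 2 characters to the end (rotate left by 2).
On "pathway" that produces "thwaypa".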